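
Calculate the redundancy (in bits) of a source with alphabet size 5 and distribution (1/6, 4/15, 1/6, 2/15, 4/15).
0.0557 bits

Redundancy measures how far a source is from maximum entropy:
R = H_max - H(X)

Maximum entropy for 5 symbols: H_max = log_2(5) = 2.3219 bits
Actual entropy: H(X) = 2.2662 bits
Redundancy: R = 2.3219 - 2.2662 = 0.0557 bits

This redundancy represents potential for compression: the source could be compressed by 0.0557 bits per symbol.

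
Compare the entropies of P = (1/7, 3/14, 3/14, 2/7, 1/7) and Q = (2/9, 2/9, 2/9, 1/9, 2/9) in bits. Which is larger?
Q

Computing entropies in bits:
H(P) = 2.2709
H(Q) = 2.2810

Distribution Q has higher entropy.

Intuition: The distribution closer to uniform (more spread out) has higher entropy.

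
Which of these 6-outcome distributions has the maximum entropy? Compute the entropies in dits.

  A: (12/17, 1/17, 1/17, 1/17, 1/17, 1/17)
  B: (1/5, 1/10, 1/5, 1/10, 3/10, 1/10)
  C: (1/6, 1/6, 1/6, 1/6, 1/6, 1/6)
C

For a discrete distribution over n outcomes, entropy is maximized by the uniform distribution.

Computing entropies:
H(A) = 0.4687 dits
H(B) = 0.7365 dits
H(C) = 0.7782 dits

The uniform distribution (where all probabilities equal 1/6) achieves the maximum entropy of log_10(6) = 0.7782 dits.

Distribution C has the highest entropy.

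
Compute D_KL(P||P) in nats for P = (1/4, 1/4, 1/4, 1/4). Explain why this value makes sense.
0.0000 nats

KL divergence satisfies the Gibbs inequality: D_KL(P||Q) ≥ 0 for all distributions P, Q.

D_KL(P||Q) = Σ p(x) log(p(x)/q(x))
Each term is p(x) × log_e(p(x)/p(x)) = p(x) × log_e(1) = 0, so the sum is 0.
D_KL(P||Q) = 0.0000 nats

When P = Q, the KL divergence is exactly 0, as there is no 'divergence' between identical distributions.

This non-negativity is a fundamental property: relative entropy cannot be negative because it measures how different Q is from P.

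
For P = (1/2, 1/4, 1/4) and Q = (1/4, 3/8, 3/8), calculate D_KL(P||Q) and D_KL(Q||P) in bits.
D_KL(P||Q) = 0.2075, D_KL(Q||P) = 0.1887

KL divergence is not symmetric: D_KL(P||Q) ≠ D_KL(Q||P) in general.

D_KL(P||Q) = 0.2075 bits
D_KL(Q||P) = 0.1887 bits

No, they are not equal!

This asymmetry is why KL divergence is not a true distance metric.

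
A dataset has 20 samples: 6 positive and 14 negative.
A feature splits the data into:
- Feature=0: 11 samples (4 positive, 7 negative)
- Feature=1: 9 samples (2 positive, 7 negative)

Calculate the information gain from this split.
0.0173 bits

Information Gain = H(Y) - H(Y|Feature)

Before split:
P(positive) = 6/20 = 0.3000
H(Y) = 0.8813 bits

After split:
Feature=0: H = 0.9457 bits (weight = 11/20)
Feature=1: H = 0.7642 bits (weight = 9/20)
H(Y|Feature) = (11/20)×0.9457 + (9/20)×0.7642 = 0.8640 bits

Information Gain = 0.8813 - 0.8640 = 0.0173 bits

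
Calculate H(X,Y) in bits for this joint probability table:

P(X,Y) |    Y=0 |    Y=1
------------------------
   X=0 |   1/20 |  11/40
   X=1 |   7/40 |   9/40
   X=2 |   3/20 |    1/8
2.4381 bits

Joint entropy is H(X,Y) = -Σ_{x,y} p(x,y) log p(x,y).

Summing over all non-zero entries:
H(X,Y) = -[1/20·log_2(1/20) + 11/40·log_2(11/40) + 7/40·log_2(7/40) + 9/40·log_2(9/40) + 3/20·log_2(3/20) + 1/8·log_2(1/8)]
H(X,Y) = 2.4381 bits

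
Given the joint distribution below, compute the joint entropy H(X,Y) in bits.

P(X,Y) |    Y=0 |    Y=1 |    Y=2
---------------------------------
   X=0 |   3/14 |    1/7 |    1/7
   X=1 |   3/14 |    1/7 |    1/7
2.5567 bits

Joint entropy is H(X,Y) = -Σ_{x,y} p(x,y) log p(x,y).

Summing over all non-zero entries:
H(X,Y) = -[3/14·log_2(3/14) + 1/7·log_2(1/7) + 1/7·log_2(1/7) + 3/14·log_2(3/14) + 1/7·log_2(1/7) + 1/7·log_2(1/7)]
H(X,Y) = 2.5567 bits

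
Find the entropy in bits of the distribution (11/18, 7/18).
0.9641 bits

Shannon entropy is H(X) = -Σ p(x) log p(x).

For P = (11/18, 7/18):
H = -11/18 × log_2(11/18) -7/18 × log_2(7/18)
H = 0.9641 bits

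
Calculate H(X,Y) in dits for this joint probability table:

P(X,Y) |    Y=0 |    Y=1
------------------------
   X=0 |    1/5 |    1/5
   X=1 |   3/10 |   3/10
0.5933 dits

Joint entropy is H(X,Y) = -Σ_{x,y} p(x,y) log p(x,y).

Summing over all non-zero entries:
H(X,Y) = -[1/5·log_10(1/5) + 1/5·log_10(1/5) + 3/10·log_10(3/10) + 3/10·log_10(3/10)]
H(X,Y) = 0.5933 dits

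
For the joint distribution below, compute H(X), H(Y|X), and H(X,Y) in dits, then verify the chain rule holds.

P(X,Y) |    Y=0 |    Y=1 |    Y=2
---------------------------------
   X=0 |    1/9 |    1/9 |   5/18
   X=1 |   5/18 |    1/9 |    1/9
H(X,Y) = 0.7332, H(X) = 0.3010, H(Y|X) = 0.4321 (all in dits)

Chain rule: H(X,Y) = H(X) + H(Y|X)

Left side — joint entropy directly:
H(X,Y) = -Σ p(x,y) log p(x,y) = 0.7332 dits

Right side — compute H(Y|X) from the conditional distributions:
P(X) = (1/2, 1/2), so H(X) = 0.3010 dits
H(Y|X) = Σ_x P(X=x) · H(Y|X=x):
  P(Y|X=0) = (2/9, 2/9, 5/9), H(Y|X=0) = 0.4321, weight P(X=0) = 1/2
  P(Y|X=1) = (5/9, 2/9, 2/9), H(Y|X=1) = 0.4321, weight P(X=1) = 1/2
H(Y|X) = 0.4321 dits

H(X) + H(Y|X) = 0.3010 + 0.4321 = 0.7332 dits

Both sides equal 0.7332 dits. ✓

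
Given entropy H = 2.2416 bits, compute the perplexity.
4.7292

Perplexity is 2^H (or exp(H) for natural log).

H = 2.2416 bits
Perplexity = 2^2.2416 = 4.7292

Interpretation: The model's uncertainty is equivalent to choosing uniformly among 4.7 options.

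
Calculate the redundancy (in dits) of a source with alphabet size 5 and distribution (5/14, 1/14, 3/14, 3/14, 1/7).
0.0500 dits

Redundancy measures how far a source is from maximum entropy:
R = H_max - H(X)

Maximum entropy for 5 symbols: H_max = log_10(5) = 0.6990 dits
Actual entropy: H(X) = 0.6490 dits
Redundancy: R = 0.6990 - 0.6490 = 0.0500 dits

This redundancy represents potential for compression: the source could be compressed by 0.0500 dits per symbol.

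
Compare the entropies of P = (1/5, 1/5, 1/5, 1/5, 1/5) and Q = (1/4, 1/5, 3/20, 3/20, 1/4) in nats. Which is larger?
P

Computing entropies in nats:
H(P) = 1.6094
H(Q) = 1.5842

Distribution P has higher entropy.

Intuition: The distribution closer to uniform (more spread out) has higher entropy.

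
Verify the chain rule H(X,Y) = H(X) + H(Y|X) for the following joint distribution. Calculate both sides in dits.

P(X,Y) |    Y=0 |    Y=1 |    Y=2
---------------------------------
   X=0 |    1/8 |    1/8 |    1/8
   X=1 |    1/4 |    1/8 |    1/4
H(X,Y) = 0.7526, H(X) = 0.2873, H(Y|X) = 0.4653 (all in dits)

Chain rule: H(X,Y) = H(X) + H(Y|X)

Left side — joint entropy directly:
H(X,Y) = -Σ p(x,y) log p(x,y) = 0.7526 dits

Right side — compute H(Y|X) from the conditional distributions:
P(X) = (3/8, 5/8), so H(X) = 0.2873 dits
H(Y|X) = Σ_x P(X=x) · H(Y|X=x):
  P(Y|X=0) = (1/3, 1/3, 1/3), H(Y|X=0) = 0.4771, weight P(X=0) = 3/8
  P(Y|X=1) = (2/5, 1/5, 2/5), H(Y|X=1) = 0.4581, weight P(X=1) = 5/8
H(Y|X) = 0.4653 dits

H(X) + H(Y|X) = 0.2873 + 0.4653 = 0.7526 dits

Both sides equal 0.7526 dits. ✓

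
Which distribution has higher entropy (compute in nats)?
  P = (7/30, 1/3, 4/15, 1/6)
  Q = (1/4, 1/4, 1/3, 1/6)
Q

Computing entropies in nats:
H(P) = 1.3569
H(Q) = 1.3580

Distribution Q has higher entropy.

Intuition: The distribution closer to uniform (more spread out) has higher entropy.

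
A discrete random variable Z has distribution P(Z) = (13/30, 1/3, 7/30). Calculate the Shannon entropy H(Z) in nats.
1.0681 nats

Shannon entropy is H(X) = -Σ p(x) log p(x).

For P = (13/30, 1/3, 7/30):
H = -13/30 × log_e(13/30) -1/3 × log_e(1/3) -7/30 × log_e(7/30)
H = 1.0681 nats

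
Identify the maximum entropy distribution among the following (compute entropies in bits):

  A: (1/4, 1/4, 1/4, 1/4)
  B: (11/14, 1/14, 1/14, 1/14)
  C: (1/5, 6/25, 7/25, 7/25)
A

For a discrete distribution over n outcomes, entropy is maximized by the uniform distribution.

Computing entropies:
H(A) = 2.0000 bits
H(B) = 1.0892 bits
H(C) = 1.9870 bits

The uniform distribution (where all probabilities equal 1/4) achieves the maximum entropy of log_2(4) = 2.0000 bits.

Distribution A has the highest entropy.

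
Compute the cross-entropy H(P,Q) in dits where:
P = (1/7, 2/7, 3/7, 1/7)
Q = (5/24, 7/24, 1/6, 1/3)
0.6519 dits

Cross-entropy: H(P,Q) = -Σ p(x) log q(x)

Alternatively: H(P,Q) = H(P) + D_KL(P||Q)
H(P) = 0.5546 dits
D_KL(P||Q) = 0.0973 dits

H(P,Q) = 0.5546 + 0.0973 = 0.6519 dits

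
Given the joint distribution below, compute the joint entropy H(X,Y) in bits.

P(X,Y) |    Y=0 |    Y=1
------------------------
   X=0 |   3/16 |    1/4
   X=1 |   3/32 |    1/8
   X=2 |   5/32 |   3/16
2.5192 bits

Joint entropy is H(X,Y) = -Σ_{x,y} p(x,y) log p(x,y).

Summing over all non-zero entries:
H(X,Y) = -[3/16·log_2(3/16) + 1/4·log_2(1/4) + 3/32·log_2(3/32) + 1/8·log_2(1/8) + 5/32·log_2(5/32) + 3/16·log_2(3/16)]
H(X,Y) = 2.5192 bits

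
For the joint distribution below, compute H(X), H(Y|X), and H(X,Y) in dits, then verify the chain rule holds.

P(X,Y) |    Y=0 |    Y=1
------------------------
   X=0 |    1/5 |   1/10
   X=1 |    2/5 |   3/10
H(X,Y) = 0.5558, H(X) = 0.2653, H(Y|X) = 0.2905 (all in dits)

Chain rule: H(X,Y) = H(X) + H(Y|X)

Left side — joint entropy directly:
H(X,Y) = -Σ p(x,y) log p(x,y) = 0.5558 dits

Right side — compute H(Y|X) from the conditional distributions:
P(X) = (3/10, 7/10), so H(X) = 0.2653 dits
H(Y|X) = Σ_x P(X=x) · H(Y|X=x):
  P(Y|X=0) = (2/3, 1/3), H(Y|X=0) = 0.2764, weight P(X=0) = 3/10
  P(Y|X=1) = (4/7, 3/7), H(Y|X=1) = 0.2966, weight P(X=1) = 7/10
H(Y|X) = 0.2905 dits

H(X) + H(Y|X) = 0.2653 + 0.2905 = 0.5558 dits

Both sides equal 0.5558 dits. ✓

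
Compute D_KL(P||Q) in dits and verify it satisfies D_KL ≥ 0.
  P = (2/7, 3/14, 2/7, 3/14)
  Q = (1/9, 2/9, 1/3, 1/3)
0.0536 dits

KL divergence satisfies the Gibbs inequality: D_KL(P||Q) ≥ 0 for all distributions P, Q.

D_KL(P||Q) = Σ p(x) log(p(x)/q(x))
Term by term:
  x=0: 2/7 × log_10[(2/7)/(1/9)] = 0.1172
  x=1: 3/14 × log_10[(3/14)/(2/9)] = -0.0034
  x=2: 2/7 × log_10[(2/7)/(1/3)] = -0.0191
  x=3: 3/14 × log_10[(3/14)/(1/3)] = -0.0411
D_KL(P||Q) = 0.0536 dits

D_KL(P||Q) = 0.0536 ≥ 0 ✓

This non-negativity is a fundamental property: relative entropy cannot be negative because it measures how different Q is from P.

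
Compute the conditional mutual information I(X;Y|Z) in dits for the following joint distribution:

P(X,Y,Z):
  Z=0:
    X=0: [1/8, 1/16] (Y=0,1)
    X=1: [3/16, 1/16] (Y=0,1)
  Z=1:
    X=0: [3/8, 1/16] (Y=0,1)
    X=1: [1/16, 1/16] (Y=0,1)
0.0146 dits

Conditional mutual information: I(X;Y|Z) = H(X|Z) + H(Y|Z) - H(X,Y|Z)

H(Z) = 0.2976
H(X,Z) = 0.5568 → H(X|Z) = 0.2592
H(Y,Z) = 0.5407 → H(Y|Z) = 0.2431
H(X,Y,Z) = 0.7852 → H(X,Y|Z) = 0.4876

I(X;Y|Z) = 0.2592 + 0.2431 - 0.4876 = 0.0146 dits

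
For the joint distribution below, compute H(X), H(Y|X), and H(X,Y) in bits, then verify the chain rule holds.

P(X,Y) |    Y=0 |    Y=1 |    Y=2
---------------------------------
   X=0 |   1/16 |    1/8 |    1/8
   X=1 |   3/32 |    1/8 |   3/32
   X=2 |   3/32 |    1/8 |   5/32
H(X,Y) = 3.1289, H(X) = 1.5794, H(Y|X) = 1.5495 (all in bits)

Chain rule: H(X,Y) = H(X) + H(Y|X)

Left side — joint entropy directly:
H(X,Y) = -Σ p(x,y) log p(x,y) = 3.1289 bits

Right side — compute H(Y|X) from the conditional distributions:
P(X) = (5/16, 5/16, 3/8), so H(X) = 1.5794 bits
H(Y|X) = Σ_x P(X=x) · H(Y|X=x):
  P(Y|X=0) = (1/5, 2/5, 2/5), H(Y|X=0) = 1.5219, weight P(X=0) = 5/16
  P(Y|X=1) = (3/10, 2/5, 3/10), H(Y|X=1) = 1.5710, weight P(X=1) = 5/16
  P(Y|X=2) = (1/4, 1/3, 5/12), H(Y|X=2) = 1.5546, weight P(X=2) = 3/8
H(Y|X) = 1.5495 bits

H(X) + H(Y|X) = 1.5794 + 1.5495 = 3.1289 bits

Both sides equal 3.1289 bits. ✓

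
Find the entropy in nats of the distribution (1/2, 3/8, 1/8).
0.9743 nats

Shannon entropy is H(X) = -Σ p(x) log p(x).

For P = (1/2, 3/8, 1/8):
H = -1/2 × log_e(1/2) -3/8 × log_e(3/8) -1/8 × log_e(1/8)
H = 0.9743 nats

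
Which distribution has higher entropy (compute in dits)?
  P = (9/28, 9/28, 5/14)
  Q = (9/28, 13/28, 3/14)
P

Computing entropies in dits:
H(P) = 0.4766
H(Q) = 0.4565

Distribution P has higher entropy.

Intuition: The distribution closer to uniform (more spread out) has higher entropy.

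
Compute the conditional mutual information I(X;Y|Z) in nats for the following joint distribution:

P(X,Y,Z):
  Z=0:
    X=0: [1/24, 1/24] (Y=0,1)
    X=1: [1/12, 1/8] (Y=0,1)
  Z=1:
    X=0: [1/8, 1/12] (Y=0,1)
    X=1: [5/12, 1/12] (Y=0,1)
0.0222 nats

Conditional mutual information: I(X;Y|Z) = H(X|Z) + H(Y|Z) - H(X,Y|Z)

H(Z) = 0.6036
H(X,Z) = 1.2072 → H(X|Z) = 0.6036
H(Y,Z) = 1.1893 → H(Y|Z) = 0.5856
H(X,Y,Z) = 1.7707 → H(X,Y|Z) = 1.1671

I(X;Y|Z) = 0.6036 + 0.5856 - 1.1671 = 0.0222 nats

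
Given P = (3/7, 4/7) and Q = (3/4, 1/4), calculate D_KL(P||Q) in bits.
0.3355 bits

KL divergence: D_KL(P||Q) = Σ p(x) log(p(x)/q(x))

Computing term by term:
  x=0: 3/7 × log_2[(3/7)/(3/4)] = 3/7 × -0.8074 = -0.3460
  x=1: 4/7 × log_2[(4/7)/(1/4)] = 4/7 × 1.1926 = 0.6815

D_KL(P||Q) = 0.3355 bits

Note: KL divergence is always non-negative and equals 0 iff P = Q.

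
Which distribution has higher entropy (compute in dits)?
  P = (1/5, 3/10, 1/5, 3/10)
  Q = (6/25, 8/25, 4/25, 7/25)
P

Computing entropies in dits:
H(P) = 0.5933
H(Q) = 0.5892

Distribution P has higher entropy.

Intuition: The distribution closer to uniform (more spread out) has higher entropy.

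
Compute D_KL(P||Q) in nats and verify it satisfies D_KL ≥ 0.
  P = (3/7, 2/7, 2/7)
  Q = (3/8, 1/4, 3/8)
0.0177 nats

KL divergence satisfies the Gibbs inequality: D_KL(P||Q) ≥ 0 for all distributions P, Q.

D_KL(P||Q) = Σ p(x) log(p(x)/q(x))
Term by term:
  x=0: 3/7 × log_e[(3/7)/(3/8)] = 0.0572
  x=1: 2/7 × log_e[(2/7)/(1/4)] = 0.0382
  x=2: 2/7 × log_e[(2/7)/(3/8)] = -0.0777
D_KL(P||Q) = 0.0177 nats

D_KL(P||Q) = 0.0177 ≥ 0 ✓

This non-negativity is a fundamental property: relative entropy cannot be negative because it measures how different Q is from P.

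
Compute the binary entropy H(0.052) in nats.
0.2044 nats

The binary entropy function is:
H(p) = -p log(p) - (1-p) log(1-p)

H(0.052) = -0.052 × log_e(0.052) - 0.948 × log_e(0.948)
H(0.052) = 0.2044 nats

Note: Binary entropy is maximized at p=0.5 (H=1 bit) and minimized at p=0 or p=1 (H=0).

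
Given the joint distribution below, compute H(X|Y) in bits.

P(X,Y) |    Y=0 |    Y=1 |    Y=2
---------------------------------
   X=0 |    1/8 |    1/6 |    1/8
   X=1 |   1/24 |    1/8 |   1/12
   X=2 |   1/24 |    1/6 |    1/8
1.5268 bits

Using the chain rule: H(X|Y) = H(X,Y) - H(Y)

First, compute H(X,Y) = 3.0425 bits

Marginal P(Y) = (5/24, 11/24, 1/3)
H(Y) = 1.5157 bits

H(X|Y) = H(X,Y) - H(Y) = 3.0425 - 1.5157 = 1.5268 bits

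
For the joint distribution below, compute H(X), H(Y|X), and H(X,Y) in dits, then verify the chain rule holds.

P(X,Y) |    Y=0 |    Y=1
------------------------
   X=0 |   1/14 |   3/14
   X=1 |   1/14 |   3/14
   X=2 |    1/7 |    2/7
H(X,Y) = 0.7266, H(X) = 0.4686, H(Y|X) = 0.2580 (all in dits)

Chain rule: H(X,Y) = H(X) + H(Y|X)

Left side — joint entropy directly:
H(X,Y) = -Σ p(x,y) log p(x,y) = 0.7266 dits

Right side — compute H(Y|X) from the conditional distributions:
P(X) = (2/7, 2/7, 3/7), so H(X) = 0.4686 dits
H(Y|X) = Σ_x P(X=x) · H(Y|X=x):
  P(Y|X=0) = (1/4, 3/4), H(Y|X=0) = 0.2442, weight P(X=0) = 2/7
  P(Y|X=1) = (1/4, 3/4), H(Y|X=1) = 0.2442, weight P(X=1) = 2/7
  P(Y|X=2) = (1/3, 2/3), H(Y|X=2) = 0.2764, weight P(X=2) = 3/7
H(Y|X) = 0.2580 dits

H(X) + H(Y|X) = 0.4686 + 0.2580 = 0.7266 dits

Both sides equal 0.7266 dits. ✓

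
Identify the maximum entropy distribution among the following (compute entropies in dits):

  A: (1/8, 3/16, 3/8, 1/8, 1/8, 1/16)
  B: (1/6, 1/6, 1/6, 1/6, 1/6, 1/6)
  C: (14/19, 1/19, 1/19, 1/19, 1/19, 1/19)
B

For a discrete distribution over n outcomes, entropy is maximized by the uniform distribution.

Computing entropies:
H(A) = 0.7100 dits
H(B) = 0.7782 dits
H(C) = 0.4342 dits

The uniform distribution (where all probabilities equal 1/6) achieves the maximum entropy of log_10(6) = 0.7782 dits.

Distribution B has the highest entropy.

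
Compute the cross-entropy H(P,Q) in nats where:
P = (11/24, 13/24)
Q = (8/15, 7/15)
0.7009 nats

Cross-entropy: H(P,Q) = -Σ p(x) log q(x)

Alternatively: H(P,Q) = H(P) + D_KL(P||Q)
H(P) = 0.6897 nats
D_KL(P||Q) = 0.0113 nats

H(P,Q) = 0.6897 + 0.0113 = 0.7009 nats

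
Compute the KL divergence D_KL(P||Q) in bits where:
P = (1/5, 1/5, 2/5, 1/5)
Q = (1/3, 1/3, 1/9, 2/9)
0.4140 bits

KL divergence: D_KL(P||Q) = Σ p(x) log(p(x)/q(x))

Computing term by term:
  x=0: 1/5 × log_2[(1/5)/(1/3)] = 1/5 × -0.7370 = -0.1474
  x=1: 1/5 × log_2[(1/5)/(1/3)] = 1/5 × -0.7370 = -0.1474
  x=2: 2/5 × log_2[(2/5)/(1/9)] = 2/5 × 1.8480 = 0.7392
  x=3: 1/5 × log_2[(1/5)/(2/9)] = 1/5 × -0.1520 = -0.0304

D_KL(P||Q) = 0.4140 bits

Note: KL divergence is always non-negative and equals 0 iff P = Q.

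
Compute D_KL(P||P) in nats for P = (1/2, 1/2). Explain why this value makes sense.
0.0000 nats

KL divergence satisfies the Gibbs inequality: D_KL(P||Q) ≥ 0 for all distributions P, Q.

D_KL(P||Q) = Σ p(x) log(p(x)/q(x))
Each term is p(x) × log_e(p(x)/p(x)) = p(x) × log_e(1) = 0, so the sum is 0.
D_KL(P||Q) = 0.0000 nats

When P = Q, the KL divergence is exactly 0, as there is no 'divergence' between identical distributions.

This non-negativity is a fundamental property: relative entropy cannot be negative because it measures how different Q is from P.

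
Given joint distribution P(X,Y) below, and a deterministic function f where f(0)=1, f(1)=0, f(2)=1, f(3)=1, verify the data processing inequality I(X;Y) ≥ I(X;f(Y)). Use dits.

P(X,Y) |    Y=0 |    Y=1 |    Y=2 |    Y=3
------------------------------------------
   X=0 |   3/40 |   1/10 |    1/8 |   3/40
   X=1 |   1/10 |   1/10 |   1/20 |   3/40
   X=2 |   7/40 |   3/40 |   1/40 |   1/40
I(X;Y) = 0.0333, I(X;f(Y)) = 0.0006, inequality holds: 0.0333 ≥ 0.0006

Data Processing Inequality: For any Markov chain X → Y → Z, we have I(X;Y) ≥ I(X;Z).

Here Z = f(Y) is a deterministic function of Y, forming X → Y → Z.

Original I(X;Y) = 0.0333 dits

After applying f:
P(X,Z) where Z=f(Y):
- P(X,Z=0) = P(X,Y=1)
- P(X,Z=1) = P(X,Y=0) + P(X,Y=2) + P(X,Y=3)

I(X;Z) = I(X;f(Y)) = 0.0006 dits

Verification: 0.0333 ≥ 0.0006 ✓

Information cannot be created by processing; the function f can only lose information about X.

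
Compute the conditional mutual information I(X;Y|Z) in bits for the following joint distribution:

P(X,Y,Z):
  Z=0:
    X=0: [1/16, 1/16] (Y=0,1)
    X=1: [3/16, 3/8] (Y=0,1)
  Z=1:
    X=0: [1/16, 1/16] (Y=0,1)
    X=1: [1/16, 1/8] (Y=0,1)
0.0148 bits

Conditional mutual information: I(X;Y|Z) = H(X|Z) + H(Y|Z) - H(X,Y|Z)

H(Z) = 0.8960
H(X,Z) = 1.6697 → H(X|Z) = 0.7737
H(Y,Z) = 1.8496 → H(Y|Z) = 0.9536
H(X,Y,Z) = 2.6085 → H(X,Y|Z) = 1.7124

I(X;Y|Z) = 0.7737 + 0.9536 - 1.7124 = 0.0148 bits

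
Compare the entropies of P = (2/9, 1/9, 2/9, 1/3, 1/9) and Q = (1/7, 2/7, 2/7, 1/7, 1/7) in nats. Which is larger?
Q

Computing entropies in nats:
H(P) = 1.5230
H(Q) = 1.5498

Distribution Q has higher entropy.

Intuition: The distribution closer to uniform (more spread out) has higher entropy.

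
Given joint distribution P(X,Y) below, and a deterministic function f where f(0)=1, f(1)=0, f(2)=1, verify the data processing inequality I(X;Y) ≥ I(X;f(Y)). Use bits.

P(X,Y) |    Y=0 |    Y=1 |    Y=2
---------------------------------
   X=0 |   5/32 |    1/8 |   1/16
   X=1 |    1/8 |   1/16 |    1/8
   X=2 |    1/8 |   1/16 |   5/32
I(X;Y) = 0.0542, I(X;f(Y)) = 0.0255, inequality holds: 0.0542 ≥ 0.0255

Data Processing Inequality: For any Markov chain X → Y → Z, we have I(X;Y) ≥ I(X;Z).

Here Z = f(Y) is a deterministic function of Y, forming X → Y → Z.

Original I(X;Y) = 0.0542 bits

After applying f:
P(X,Z) where Z=f(Y):
- P(X,Z=0) = P(X,Y=1)
- P(X,Z=1) = P(X,Y=0) + P(X,Y=2)

I(X;Z) = I(X;f(Y)) = 0.0255 bits

Verification: 0.0542 ≥ 0.0255 ✓

Information cannot be created by processing; the function f can only lose information about X.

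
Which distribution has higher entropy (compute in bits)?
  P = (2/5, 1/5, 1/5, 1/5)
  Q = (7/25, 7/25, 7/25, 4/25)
Q

Computing entropies in bits:
H(P) = 1.9219
H(Q) = 1.9657

Distribution Q has higher entropy.

Intuition: The distribution closer to uniform (more spread out) has higher entropy.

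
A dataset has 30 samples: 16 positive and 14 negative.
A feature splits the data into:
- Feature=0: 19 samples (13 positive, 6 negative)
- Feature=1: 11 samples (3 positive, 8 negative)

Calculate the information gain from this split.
0.1170 bits

Information Gain = H(Y) - H(Y|Feature)

Before split:
P(positive) = 16/30 = 0.5333
H(Y) = 0.9968 bits

After split:
Feature=0: H = 0.8997 bits (weight = 19/30)
Feature=1: H = 0.8454 bits (weight = 11/30)
H(Y|Feature) = (19/30)×0.8997 + (11/30)×0.8454 = 0.8798 bits

Information Gain = 0.9968 - 0.8798 = 0.1170 bits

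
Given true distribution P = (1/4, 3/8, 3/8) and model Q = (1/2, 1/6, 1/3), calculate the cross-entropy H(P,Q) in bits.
1.8137 bits

Cross-entropy: H(P,Q) = -Σ p(x) log q(x)

Alternatively: H(P,Q) = H(P) + D_KL(P||Q)
H(P) = 1.5613 bits
D_KL(P||Q) = 0.2524 bits

H(P,Q) = 1.5613 + 0.2524 = 1.8137 bits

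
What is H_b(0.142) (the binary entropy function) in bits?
0.5895 bits

The binary entropy function is:
H(p) = -p log(p) - (1-p) log(1-p)

H(0.142) = -0.142 × log_2(0.142) - 0.858 × log_2(0.858)
H(0.142) = 0.5895 bits

Note: Binary entropy is maximized at p=0.5 (H=1 bit) and minimized at p=0 or p=1 (H=0).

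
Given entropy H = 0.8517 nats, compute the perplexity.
2.3436

Perplexity is e^H (or exp(H) for natural log).

H = 0.8517 nats
Perplexity = e^0.8517 = 2.3436

Interpretation: The model's uncertainty is equivalent to choosing uniformly among 2.3 options.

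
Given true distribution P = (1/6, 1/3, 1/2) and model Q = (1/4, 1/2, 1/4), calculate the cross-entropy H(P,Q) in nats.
1.1552 nats

Cross-entropy: H(P,Q) = -Σ p(x) log q(x)

Alternatively: H(P,Q) = H(P) + D_KL(P||Q)
H(P) = 1.0114 nats
D_KL(P||Q) = 0.1438 nats

H(P,Q) = 1.0114 + 0.1438 = 1.1552 nats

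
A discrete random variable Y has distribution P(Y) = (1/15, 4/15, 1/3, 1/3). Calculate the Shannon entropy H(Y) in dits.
0.5496 dits

Shannon entropy is H(X) = -Σ p(x) log p(x).

For P = (1/15, 4/15, 1/3, 1/3):
H = -1/15 × log_10(1/15) -4/15 × log_10(4/15) -1/3 × log_10(1/3) -1/3 × log_10(1/3)
H = 0.5496 dits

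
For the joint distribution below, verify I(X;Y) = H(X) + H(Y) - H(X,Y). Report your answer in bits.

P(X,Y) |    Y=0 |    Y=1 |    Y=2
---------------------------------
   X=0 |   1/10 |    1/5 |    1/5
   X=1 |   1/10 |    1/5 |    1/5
I(X;Y) = 0.0000 bits

Mutual information has multiple equivalent forms:
- I(X;Y) = H(X) - H(X|Y)
- I(X;Y) = H(Y) - H(Y|X)
- I(X;Y) = H(X) + H(Y) - H(X,Y)

Computing all quantities:
H(X) = 1.0000, H(Y) = 1.5219, H(X,Y) = 2.5219
H(X|Y) = 1.0000, H(Y|X) = 1.5219

Verification:
H(X) - H(X|Y) = 1.0000 - 1.0000 = 0.0000
H(Y) - H(Y|X) = 1.5219 - 1.5219 = 0.0000
H(X) + H(Y) - H(X,Y) = 1.0000 + 1.5219 - 2.5219 = 0.0000

All forms give I(X;Y) = 0.0000 bits. ✓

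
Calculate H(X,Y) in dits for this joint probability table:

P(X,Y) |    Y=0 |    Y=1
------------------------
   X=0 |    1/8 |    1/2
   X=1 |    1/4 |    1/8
0.5268 dits

Joint entropy is H(X,Y) = -Σ_{x,y} p(x,y) log p(x,y).

Summing over all non-zero entries:
H(X,Y) = -[1/8·log_10(1/8) + 1/2·log_10(1/2) + 1/4·log_10(1/4) + 1/8·log_10(1/8)]
H(X,Y) = 0.5268 dits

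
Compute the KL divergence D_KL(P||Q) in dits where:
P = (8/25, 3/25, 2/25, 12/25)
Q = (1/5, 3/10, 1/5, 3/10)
0.0837 dits

KL divergence: D_KL(P||Q) = Σ p(x) log(p(x)/q(x))

Computing term by term:
  x=0: 8/25 × log_10[(8/25)/(1/5)] = 8/25 × 0.2041 = 0.0653
  x=1: 3/25 × log_10[(3/25)/(3/10)] = 3/25 × -0.3979 = -0.0478
  x=2: 2/25 × log_10[(2/25)/(1/5)] = 2/25 × -0.3979 = -0.0318
  x=3: 12/25 × log_10[(12/25)/(3/10)] = 12/25 × 0.2041 = 0.0980

D_KL(P||Q) = 0.0837 dits

Note: KL divergence is always non-negative and equals 0 iff P = Q.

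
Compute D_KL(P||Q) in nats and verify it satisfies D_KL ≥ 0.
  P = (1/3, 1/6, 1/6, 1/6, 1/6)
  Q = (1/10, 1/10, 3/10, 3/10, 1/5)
0.2601 nats

KL divergence satisfies the Gibbs inequality: D_KL(P||Q) ≥ 0 for all distributions P, Q.

D_KL(P||Q) = Σ p(x) log(p(x)/q(x))
Term by term:
  x=0: 1/3 × log_e[(1/3)/(1/10)] = 0.4013
  x=1: 1/6 × log_e[(1/6)/(1/10)] = 0.0851
  x=2: 1/6 × log_e[(1/6)/(3/10)] = -0.0980
  x=3: 1/6 × log_e[(1/6)/(3/10)] = -0.0980
  x=4: 1/6 × log_e[(1/6)/(1/5)] = -0.0304
D_KL(P||Q) = 0.2601 nats

D_KL(P||Q) = 0.2601 ≥ 0 ✓

This non-negativity is a fundamental property: relative entropy cannot be negative because it measures how different Q is from P.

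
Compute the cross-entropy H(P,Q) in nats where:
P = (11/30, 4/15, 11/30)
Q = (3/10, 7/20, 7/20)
1.1063 nats

Cross-entropy: H(P,Q) = -Σ p(x) log q(x)

Alternatively: H(P,Q) = H(P) + D_KL(P||Q)
H(P) = 1.0882 nats
D_KL(P||Q) = 0.0181 nats

H(P,Q) = 1.0882 + 0.0181 = 1.1063 nats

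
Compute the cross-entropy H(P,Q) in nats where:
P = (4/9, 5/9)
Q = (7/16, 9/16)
0.6871 nats

Cross-entropy: H(P,Q) = -Σ p(x) log q(x)

Alternatively: H(P,Q) = H(P) + D_KL(P||Q)
H(P) = 0.6870 nats
D_KL(P||Q) = 0.0001 nats

H(P,Q) = 0.6870 + 0.0001 = 0.6871 nats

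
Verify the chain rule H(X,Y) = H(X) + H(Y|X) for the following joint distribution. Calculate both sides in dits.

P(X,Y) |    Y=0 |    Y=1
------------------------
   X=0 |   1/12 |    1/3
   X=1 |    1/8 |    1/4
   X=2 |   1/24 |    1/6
H(X,Y) = 0.6996, H(X) = 0.4601, H(Y|X) = 0.2395 (all in dits)

Chain rule: H(X,Y) = H(X) + H(Y|X)

Left side — joint entropy directly:
H(X,Y) = -Σ p(x,y) log p(x,y) = 0.6996 dits

Right side — compute H(Y|X) from the conditional distributions:
P(X) = (5/12, 3/8, 5/24), so H(X) = 0.4601 dits
H(Y|X) = Σ_x P(X=x) · H(Y|X=x):
  P(Y|X=0) = (1/5, 4/5), H(Y|X=0) = 0.2173, weight P(X=0) = 5/12
  P(Y|X=1) = (1/3, 2/3), H(Y|X=1) = 0.2764, weight P(X=1) = 3/8
  P(Y|X=2) = (1/5, 4/5), H(Y|X=2) = 0.2173, weight P(X=2) = 5/24
H(Y|X) = 0.2395 dits

H(X) + H(Y|X) = 0.4601 + 0.2395 = 0.6996 dits

Both sides equal 0.6996 dits. ✓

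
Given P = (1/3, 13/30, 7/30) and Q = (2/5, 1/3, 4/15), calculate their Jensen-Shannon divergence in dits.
0.0023 dits

Jensen-Shannon divergence is:
JSD(P||Q) = 0.5 × D_KL(P||M) + 0.5 × D_KL(Q||M)
where M = 0.5 × (P + Q) is the mixture distribution.

M = 0.5 × (1/3, 13/30, 7/30) + 0.5 × (2/5, 1/3, 4/15) = (11/30, 0.383333, 1/4)

D_KL(P||M) = 0.0023 dits
D_KL(Q||M) = 0.0024 dits

JSD(P||Q) = 0.5 × 0.0023 + 0.5 × 0.0024 = 0.0023 dits

Unlike KL divergence, JSD is symmetric and bounded: 0 ≤ JSD ≤ log(2).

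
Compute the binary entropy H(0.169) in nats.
0.4543 nats

The binary entropy function is:
H(p) = -p log(p) - (1-p) log(1-p)

H(0.169) = -0.169 × log_e(0.169) - 0.831 × log_e(0.831)
H(0.169) = 0.4543 nats

Note: Binary entropy is maximized at p=0.5 (H=1 bit) and minimized at p=0 or p=1 (H=0).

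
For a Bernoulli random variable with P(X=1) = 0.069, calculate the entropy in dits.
0.1090 dits

The binary entropy function is:
H(p) = -p log(p) - (1-p) log(1-p)

H(0.069) = -0.069 × log_10(0.069) - 0.931 × log_10(0.931)
H(0.069) = 0.1090 dits

Note: Binary entropy is maximized at p=0.5 (H=1 bit) and minimized at p=0 or p=1 (H=0).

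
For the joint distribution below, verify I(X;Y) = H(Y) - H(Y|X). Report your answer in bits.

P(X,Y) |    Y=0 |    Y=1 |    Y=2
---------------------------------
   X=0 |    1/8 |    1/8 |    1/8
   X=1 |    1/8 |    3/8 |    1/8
I(X;Y) = 0.0488 bits

Mutual information has multiple equivalent forms:
- I(X;Y) = H(X) - H(X|Y)
- I(X;Y) = H(Y) - H(Y|X)
- I(X;Y) = H(X) + H(Y) - H(X,Y)

Computing all quantities:
H(X) = 0.9544, H(Y) = 1.5000, H(X,Y) = 2.4056
H(X|Y) = 0.9056, H(Y|X) = 1.4512

Verification:
H(X) - H(X|Y) = 0.9544 - 0.9056 = 0.0488
H(Y) - H(Y|X) = 1.5000 - 1.4512 = 0.0488
H(X) + H(Y) - H(X,Y) = 0.9544 + 1.5000 - 2.4056 = 0.0488

All forms give I(X;Y) = 0.0488 bits. ✓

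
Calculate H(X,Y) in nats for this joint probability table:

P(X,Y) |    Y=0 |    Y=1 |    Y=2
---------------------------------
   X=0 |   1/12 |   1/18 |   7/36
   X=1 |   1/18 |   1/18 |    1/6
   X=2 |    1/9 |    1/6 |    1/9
2.0928 nats

Joint entropy is H(X,Y) = -Σ_{x,y} p(x,y) log p(x,y).

Summing over all non-zero entries:
H(X,Y) = -[1/12·log_e(1/12) + 1/18·log_e(1/18) + 7/36·log_e(7/36) + 1/18·log_e(1/18) + 1/18·log_e(1/18) + 1/6·log_e(1/6) + 1/9·log_e(1/9) + 1/6·log_e(1/6) + 1/9·log_e(1/9)]
H(X,Y) = 2.0928 nats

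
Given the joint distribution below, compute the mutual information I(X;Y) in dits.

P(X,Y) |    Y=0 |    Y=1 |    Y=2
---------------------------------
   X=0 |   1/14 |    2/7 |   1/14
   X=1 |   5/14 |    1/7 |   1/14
0.0512 dits

Mutual information: I(X;Y) = H(X) + H(Y) - H(X,Y)

Marginals:
P(X) = (3/7, 4/7), H(X) = 0.2966 dits
P(Y) = (3/7, 3/7, 1/7), H(Y) = 0.4361 dits

Joint entropy: H(X,Y) = 0.6815 dits

I(X;Y) = 0.2966 + 0.4361 - 0.6815 = 0.0512 dits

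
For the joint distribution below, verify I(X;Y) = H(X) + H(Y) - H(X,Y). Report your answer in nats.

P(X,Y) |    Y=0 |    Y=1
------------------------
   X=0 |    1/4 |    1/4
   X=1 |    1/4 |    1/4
I(X;Y) = 0.0000 nats

Mutual information has multiple equivalent forms:
- I(X;Y) = H(X) - H(X|Y)
- I(X;Y) = H(Y) - H(Y|X)
- I(X;Y) = H(X) + H(Y) - H(X,Y)

Computing all quantities:
H(X) = 0.6931, H(Y) = 0.6931, H(X,Y) = 1.3863
H(X|Y) = 0.6931, H(Y|X) = 0.6931

Verification:
H(X) - H(X|Y) = 0.6931 - 0.6931 = 0.0000
H(Y) - H(Y|X) = 0.6931 - 0.6931 = 0.0000
H(X) + H(Y) - H(X,Y) = 0.6931 + 0.6931 - 1.3863 = 0.0000

All forms give I(X;Y) = 0.0000 nats. ✓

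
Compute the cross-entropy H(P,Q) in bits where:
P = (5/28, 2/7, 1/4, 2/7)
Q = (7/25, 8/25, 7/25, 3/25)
2.1307 bits

Cross-entropy: H(P,Q) = -Σ p(x) log q(x)

Alternatively: H(P,Q) = H(P) + D_KL(P||Q)
H(P) = 1.9766 bits
D_KL(P||Q) = 0.1541 bits

H(P,Q) = 1.9766 + 0.1541 = 2.1307 bits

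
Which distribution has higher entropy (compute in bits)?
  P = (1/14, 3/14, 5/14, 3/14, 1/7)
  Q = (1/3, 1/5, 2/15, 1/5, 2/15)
Q

Computing entropies in bits:
H(P) = 2.1560
H(Q) = 2.2323

Distribution Q has higher entropy.

Intuition: The distribution closer to uniform (more spread out) has higher entropy.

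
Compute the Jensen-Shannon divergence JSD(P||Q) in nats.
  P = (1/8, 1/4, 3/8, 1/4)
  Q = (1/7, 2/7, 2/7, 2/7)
0.0045 nats

Jensen-Shannon divergence is:
JSD(P||Q) = 0.5 × D_KL(P||M) + 0.5 × D_KL(Q||M)
where M = 0.5 × (P + Q) is the mixture distribution.

M = 0.5 × (1/8, 1/4, 3/8, 1/4) + 0.5 × (1/7, 2/7, 2/7, 2/7) = (0.133929, 0.267857, 0.330357, 0.267857)

D_KL(P||M) = 0.0044 nats
D_KL(Q||M) = 0.0046 nats

JSD(P||Q) = 0.5 × 0.0044 + 0.5 × 0.0046 = 0.0045 nats

Unlike KL divergence, JSD is symmetric and bounded: 0 ≤ JSD ≤ log(2).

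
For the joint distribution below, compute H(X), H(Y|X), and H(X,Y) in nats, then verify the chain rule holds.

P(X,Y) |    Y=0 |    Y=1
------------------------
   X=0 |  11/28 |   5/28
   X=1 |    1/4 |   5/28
H(X,Y) = 1.3289, H(X) = 0.6829, H(Y|X) = 0.6460 (all in nats)

Chain rule: H(X,Y) = H(X) + H(Y|X)

Left side — joint entropy directly:
H(X,Y) = -Σ p(x,y) log p(x,y) = 1.3289 nats

Right side — compute H(Y|X) from the conditional distributions:
P(X) = (4/7, 3/7), so H(X) = 0.6829 nats
H(Y|X) = Σ_x P(X=x) · H(Y|X=x):
  P(Y|X=0) = (11/16, 5/16), H(Y|X=0) = 0.6211, weight P(X=0) = 4/7
  P(Y|X=1) = (7/12, 5/12), H(Y|X=1) = 0.6792, weight P(X=1) = 3/7
H(Y|X) = 0.6460 nats

H(X) + H(Y|X) = 0.6829 + 0.6460 = 1.3289 nats

Both sides equal 1.3289 nats. ✓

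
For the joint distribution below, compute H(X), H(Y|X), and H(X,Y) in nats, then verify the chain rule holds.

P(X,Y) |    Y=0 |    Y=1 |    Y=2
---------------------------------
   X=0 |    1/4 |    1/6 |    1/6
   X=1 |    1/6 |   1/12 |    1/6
H(X,Y) = 1.7482, H(X) = 0.6792, H(Y|X) = 1.0690 (all in nats)

Chain rule: H(X,Y) = H(X) + H(Y|X)

Left side — joint entropy directly:
H(X,Y) = -Σ p(x,y) log p(x,y) = 1.7482 nats

Right side — compute H(Y|X) from the conditional distributions:
P(X) = (7/12, 5/12), so H(X) = 0.6792 nats
H(Y|X) = Σ_x P(X=x) · H(Y|X=x):
  P(Y|X=0) = (3/7, 2/7, 2/7), H(Y|X=0) = 1.0790, weight P(X=0) = 7/12
  P(Y|X=1) = (2/5, 1/5, 2/5), H(Y|X=1) = 1.0549, weight P(X=1) = 5/12
H(Y|X) = 1.0690 nats

H(X) + H(Y|X) = 0.6792 + 1.0690 = 1.7482 nats

Both sides equal 1.7482 nats. ✓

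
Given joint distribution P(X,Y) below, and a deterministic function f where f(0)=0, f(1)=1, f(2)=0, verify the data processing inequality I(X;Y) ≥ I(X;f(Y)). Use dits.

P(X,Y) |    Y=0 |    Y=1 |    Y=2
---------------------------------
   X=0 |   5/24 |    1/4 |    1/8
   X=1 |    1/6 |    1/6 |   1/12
I(X;Y) = 0.0004, I(X;f(Y)) = 0.0002, inequality holds: 0.0004 ≥ 0.0002

Data Processing Inequality: For any Markov chain X → Y → Z, we have I(X;Y) ≥ I(X;Z).

Here Z = f(Y) is a deterministic function of Y, forming X → Y → Z.

Original I(X;Y) = 0.0004 dits

After applying f:
P(X,Z) where Z=f(Y):
- P(X,Z=0) = P(X,Y=0) + P(X,Y=2)
- P(X,Z=1) = P(X,Y=1)

I(X;Z) = I(X;f(Y)) = 0.0002 dits

Verification: 0.0004 ≥ 0.0002 ✓

Information cannot be created by processing; the function f can only lose information about X.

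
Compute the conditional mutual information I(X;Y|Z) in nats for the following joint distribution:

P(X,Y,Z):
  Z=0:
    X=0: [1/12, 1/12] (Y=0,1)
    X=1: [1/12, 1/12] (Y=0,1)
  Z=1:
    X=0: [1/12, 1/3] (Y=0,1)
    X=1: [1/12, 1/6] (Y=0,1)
0.0073 nats

Conditional mutual information: I(X;Y|Z) = H(X|Z) + H(Y|Z) - H(X,Y|Z)

H(Z) = 0.6365
H(X,Z) = 1.3086 → H(X|Z) = 0.6721
H(Y,Z) = 1.2425 → H(Y|Z) = 0.6059
H(X,Y,Z) = 1.9073 → H(X,Y|Z) = 1.2708

I(X;Y|Z) = 0.6721 + 0.6059 - 1.2708 = 0.0073 nats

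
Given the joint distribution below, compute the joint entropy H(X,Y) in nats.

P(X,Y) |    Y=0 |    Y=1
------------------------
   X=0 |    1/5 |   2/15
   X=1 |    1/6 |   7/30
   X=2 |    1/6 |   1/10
1.7576 nats

Joint entropy is H(X,Y) = -Σ_{x,y} p(x,y) log p(x,y).

Summing over all non-zero entries:
H(X,Y) = -[1/5·log_e(1/5) + 2/15·log_e(2/15) + 1/6·log_e(1/6) + 7/30·log_e(7/30) + 1/6·log_e(1/6) + 1/10·log_e(1/10)]
H(X,Y) = 1.7576 nats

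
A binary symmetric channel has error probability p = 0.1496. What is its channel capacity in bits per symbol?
0.3912 bits

For a binary symmetric channel (BSC) with error probability p:
Capacity C = 1 - H(p) bits per symbol

where H(p) = -p log₂(p) - (1-p) log₂(1-p) is the binary entropy function.

H(0.1496) = 0.6088 bits
C = 1 - 0.6088 = 0.3912 bits per symbol

This means we can reliably transmit up to 0.3912 bits of information per channel use.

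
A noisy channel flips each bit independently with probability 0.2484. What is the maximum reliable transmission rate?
0.1913 bits

For a binary symmetric channel (BSC) with error probability p:
Capacity C = 1 - H(p) bits per symbol

where H(p) = -p log₂(p) - (1-p) log₂(1-p) is the binary entropy function.

H(0.2484) = 0.8087 bits
C = 1 - 0.8087 = 0.1913 bits per symbol

This means we can reliably transmit up to 0.1913 bits of information per channel use.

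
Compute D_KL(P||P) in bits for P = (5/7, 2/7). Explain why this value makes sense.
0.0000 bits

KL divergence satisfies the Gibbs inequality: D_KL(P||Q) ≥ 0 for all distributions P, Q.

D_KL(P||Q) = Σ p(x) log(p(x)/q(x))
Each term is p(x) × log_2(p(x)/p(x)) = p(x) × log_2(1) = 0, so the sum is 0.
D_KL(P||Q) = 0.0000 bits

When P = Q, the KL divergence is exactly 0, as there is no 'divergence' between identical distributions.

This non-negativity is a fundamental property: relative entropy cannot be negative because it measures how different Q is from P.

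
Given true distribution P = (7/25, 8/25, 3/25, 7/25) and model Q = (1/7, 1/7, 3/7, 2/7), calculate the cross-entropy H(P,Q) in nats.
1.6200 nats

Cross-entropy: H(P,Q) = -Σ p(x) log q(x)

Alternatively: H(P,Q) = H(P) + D_KL(P||Q)
H(P) = 1.3319 nats
D_KL(P||Q) = 0.2881 nats

H(P,Q) = 1.3319 + 0.2881 = 1.6200 nats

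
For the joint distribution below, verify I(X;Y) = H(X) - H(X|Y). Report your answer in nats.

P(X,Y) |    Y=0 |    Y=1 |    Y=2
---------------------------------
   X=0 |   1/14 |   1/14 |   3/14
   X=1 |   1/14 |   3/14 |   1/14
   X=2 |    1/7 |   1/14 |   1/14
I(X;Y) = 0.1175 nats

Mutual information has multiple equivalent forms:
- I(X;Y) = H(X) - H(X|Y)
- I(X;Y) = H(Y) - H(Y|X)
- I(X;Y) = H(X) + H(Y) - H(X,Y)

Computing all quantities:
H(X) = 1.0934, H(Y) = 1.0934, H(X,Y) = 2.0692
H(X|Y) = 0.9758, H(Y|X) = 0.9758

Verification:
H(X) - H(X|Y) = 1.0934 - 0.9758 = 0.1175
H(Y) - H(Y|X) = 1.0934 - 0.9758 = 0.1175
H(X) + H(Y) - H(X,Y) = 1.0934 + 1.0934 - 2.0692 = 0.1175

All forms give I(X;Y) = 0.1175 nats. ✓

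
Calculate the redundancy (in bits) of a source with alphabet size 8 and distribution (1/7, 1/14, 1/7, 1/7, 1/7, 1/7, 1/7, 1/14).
0.0498 bits

Redundancy measures how far a source is from maximum entropy:
R = H_max - H(X)

Maximum entropy for 8 symbols: H_max = log_2(8) = 3.0000 bits
Actual entropy: H(X) = 2.9502 bits
Redundancy: R = 3.0000 - 2.9502 = 0.0498 bits

This redundancy represents potential for compression: the source could be compressed by 0.0498 bits per symbol.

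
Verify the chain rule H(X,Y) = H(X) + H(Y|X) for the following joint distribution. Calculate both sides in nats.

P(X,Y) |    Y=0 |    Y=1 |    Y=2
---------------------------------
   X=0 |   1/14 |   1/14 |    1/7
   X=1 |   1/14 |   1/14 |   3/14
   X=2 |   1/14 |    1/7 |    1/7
H(X,Y) = 2.1066, H(X) = 1.0934, H(Y|X) = 1.0132 (all in nats)

Chain rule: H(X,Y) = H(X) + H(Y|X)

Left side — joint entropy directly:
H(X,Y) = -Σ p(x,y) log p(x,y) = 2.1066 nats

Right side — compute H(Y|X) from the conditional distributions:
P(X) = (2/7, 5/14, 5/14), so H(X) = 1.0934 nats
H(Y|X) = Σ_x P(X=x) · H(Y|X=x):
  P(Y|X=0) = (1/4, 1/4, 1/2), H(Y|X=0) = 1.0397, weight P(X=0) = 2/7
  P(Y|X=1) = (1/5, 1/5, 3/5), H(Y|X=1) = 0.9503, weight P(X=1) = 5/14
  P(Y|X=2) = (1/5, 2/5, 2/5), H(Y|X=2) = 1.0549, weight P(X=2) = 5/14
H(Y|X) = 1.0132 nats

H(X) + H(Y|X) = 1.0934 + 1.0132 = 2.1066 nats

Both sides equal 2.1066 nats. ✓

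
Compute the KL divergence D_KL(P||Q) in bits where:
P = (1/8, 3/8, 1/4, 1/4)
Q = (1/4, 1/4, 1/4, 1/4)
0.0944 bits

KL divergence: D_KL(P||Q) = Σ p(x) log(p(x)/q(x))

Computing term by term:
  x=0: 1/8 × log_2[(1/8)/(1/4)] = 1/8 × -1.0000 = -0.1250
  x=1: 3/8 × log_2[(3/8)/(1/4)] = 3/8 × 0.5850 = 0.2194
  x=2: 1/4 × log_2[(1/4)/(1/4)] = 1/4 × 0.0000 = 0.0000
  x=3: 1/4 × log_2[(1/4)/(1/4)] = 1/4 × 0.0000 = 0.0000

D_KL(P||Q) = 0.0944 bits

Note: KL divergence is always non-negative and equals 0 iff P = Q.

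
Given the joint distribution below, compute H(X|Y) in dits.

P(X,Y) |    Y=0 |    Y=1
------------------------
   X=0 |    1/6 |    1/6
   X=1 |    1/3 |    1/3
0.2764 dits

Using the chain rule: H(X|Y) = H(X,Y) - H(Y)

First, compute H(X,Y) = 0.5775 dits

Marginal P(Y) = (1/2, 1/2)
H(Y) = 0.3010 dits

H(X|Y) = H(X,Y) - H(Y) = 0.5775 - 0.3010 = 0.2764 dits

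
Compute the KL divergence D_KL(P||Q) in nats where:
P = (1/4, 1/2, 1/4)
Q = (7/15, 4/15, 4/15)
0.1421 nats

KL divergence: D_KL(P||Q) = Σ p(x) log(p(x)/q(x))

Computing term by term:
  x=0: 1/4 × log_e[(1/4)/(7/15)] = 1/4 × -0.6242 = -0.1560
  x=1: 1/2 × log_e[(1/2)/(4/15)] = 1/2 × 0.6286 = 0.3143
  x=2: 1/4 × log_e[(1/4)/(4/15)] = 1/4 × -0.0645 = -0.0161

D_KL(P||Q) = 0.1421 nats

Note: KL divergence is always non-negative and equals 0 iff P = Q.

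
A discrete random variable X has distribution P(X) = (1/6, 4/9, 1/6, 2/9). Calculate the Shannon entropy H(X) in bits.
1.8638 bits

Shannon entropy is H(X) = -Σ p(x) log p(x).

For P = (1/6, 4/9, 1/6, 2/9):
H = -1/6 × log_2(1/6) -4/9 × log_2(4/9) -1/6 × log_2(1/6) -2/9 × log_2(2/9)
H = 1.8638 bits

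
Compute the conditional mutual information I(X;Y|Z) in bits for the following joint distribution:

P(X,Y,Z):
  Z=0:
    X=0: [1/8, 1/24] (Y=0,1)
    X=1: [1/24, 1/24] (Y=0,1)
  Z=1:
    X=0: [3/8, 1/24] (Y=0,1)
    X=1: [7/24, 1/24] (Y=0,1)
0.0119 bits

Conditional mutual information: I(X;Y|Z) = H(X|Z) + H(Y|Z) - H(X,Y|Z)

H(Z) = 0.8113
H(X,Z) = 1.7842 → H(X|Z) = 0.9729
H(Y,Z) = 1.4183 → H(Y|Z) = 0.6070
H(X,Y,Z) = 2.3793 → H(X,Y|Z) = 1.5680

I(X;Y|Z) = 0.9729 + 0.6070 - 1.5680 = 0.0119 bits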